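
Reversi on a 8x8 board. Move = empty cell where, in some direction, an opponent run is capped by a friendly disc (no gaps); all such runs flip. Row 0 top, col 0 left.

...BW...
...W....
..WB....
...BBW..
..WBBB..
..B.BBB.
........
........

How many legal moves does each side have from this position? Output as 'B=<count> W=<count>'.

Answer: B=9 W=8

Derivation:
-- B to move --
(0,2): no bracket -> illegal
(0,5): flips 1 -> legal
(1,1): flips 1 -> legal
(1,2): no bracket -> illegal
(1,4): no bracket -> illegal
(1,5): no bracket -> illegal
(2,1): flips 1 -> legal
(2,4): no bracket -> illegal
(2,5): flips 1 -> legal
(2,6): flips 1 -> legal
(3,1): no bracket -> illegal
(3,2): flips 1 -> legal
(3,6): flips 1 -> legal
(4,1): flips 1 -> legal
(4,6): no bracket -> illegal
(5,1): flips 1 -> legal
(5,3): no bracket -> illegal
B mobility = 9
-- W to move --
(0,2): flips 1 -> legal
(1,2): no bracket -> illegal
(1,4): no bracket -> illegal
(2,4): flips 2 -> legal
(2,5): no bracket -> illegal
(3,2): flips 2 -> legal
(3,6): no bracket -> illegal
(4,1): no bracket -> illegal
(4,6): flips 3 -> legal
(4,7): no bracket -> illegal
(5,1): no bracket -> illegal
(5,3): flips 4 -> legal
(5,7): no bracket -> illegal
(6,1): no bracket -> illegal
(6,2): flips 1 -> legal
(6,3): no bracket -> illegal
(6,4): no bracket -> illegal
(6,5): flips 2 -> legal
(6,6): flips 3 -> legal
(6,7): no bracket -> illegal
W mobility = 8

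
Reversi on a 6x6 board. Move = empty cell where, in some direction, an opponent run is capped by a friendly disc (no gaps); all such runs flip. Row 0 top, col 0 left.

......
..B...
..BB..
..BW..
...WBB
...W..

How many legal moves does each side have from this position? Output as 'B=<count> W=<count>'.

-- B to move --
(2,4): no bracket -> illegal
(3,4): flips 1 -> legal
(4,2): flips 1 -> legal
(5,2): no bracket -> illegal
(5,4): flips 1 -> legal
B mobility = 3
-- W to move --
(0,1): no bracket -> illegal
(0,2): no bracket -> illegal
(0,3): no bracket -> illegal
(1,1): flips 1 -> legal
(1,3): flips 1 -> legal
(1,4): no bracket -> illegal
(2,1): flips 1 -> legal
(2,4): no bracket -> illegal
(3,1): flips 1 -> legal
(3,4): no bracket -> illegal
(3,5): flips 1 -> legal
(4,1): no bracket -> illegal
(4,2): no bracket -> illegal
(5,4): no bracket -> illegal
(5,5): flips 1 -> legal
W mobility = 6

Answer: B=3 W=6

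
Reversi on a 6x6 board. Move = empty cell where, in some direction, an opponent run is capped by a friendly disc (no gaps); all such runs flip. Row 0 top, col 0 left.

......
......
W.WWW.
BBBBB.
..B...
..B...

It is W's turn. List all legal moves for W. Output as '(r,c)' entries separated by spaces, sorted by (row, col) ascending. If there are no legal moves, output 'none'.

Answer: (4,0) (4,1) (4,3) (4,4) (4,5) (5,1) (5,3)

Derivation:
(2,1): no bracket -> illegal
(2,5): no bracket -> illegal
(3,5): no bracket -> illegal
(4,0): flips 2 -> legal
(4,1): flips 1 -> legal
(4,3): flips 1 -> legal
(4,4): flips 2 -> legal
(4,5): flips 1 -> legal
(5,1): flips 2 -> legal
(5,3): flips 2 -> legal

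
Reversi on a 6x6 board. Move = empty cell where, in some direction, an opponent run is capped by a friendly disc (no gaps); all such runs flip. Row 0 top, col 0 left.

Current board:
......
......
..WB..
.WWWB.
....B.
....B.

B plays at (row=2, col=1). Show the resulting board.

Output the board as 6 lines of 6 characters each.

Place B at (2,1); scan 8 dirs for brackets.
Dir NW: first cell '.' (not opp) -> no flip
Dir N: first cell '.' (not opp) -> no flip
Dir NE: first cell '.' (not opp) -> no flip
Dir W: first cell '.' (not opp) -> no flip
Dir E: opp run (2,2) capped by B -> flip
Dir SW: first cell '.' (not opp) -> no flip
Dir S: opp run (3,1), next='.' -> no flip
Dir SE: opp run (3,2), next='.' -> no flip
All flips: (2,2)

Answer: ......
......
.BBB..
.WWWB.
....B.
....B.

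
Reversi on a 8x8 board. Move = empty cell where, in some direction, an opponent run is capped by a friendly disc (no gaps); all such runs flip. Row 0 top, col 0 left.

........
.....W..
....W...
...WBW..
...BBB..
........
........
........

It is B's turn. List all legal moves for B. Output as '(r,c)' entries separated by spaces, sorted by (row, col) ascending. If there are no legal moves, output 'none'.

(0,4): no bracket -> illegal
(0,5): no bracket -> illegal
(0,6): no bracket -> illegal
(1,3): no bracket -> illegal
(1,4): flips 1 -> legal
(1,6): no bracket -> illegal
(2,2): flips 1 -> legal
(2,3): flips 1 -> legal
(2,5): flips 1 -> legal
(2,6): flips 1 -> legal
(3,2): flips 1 -> legal
(3,6): flips 1 -> legal
(4,2): no bracket -> illegal
(4,6): no bracket -> illegal

Answer: (1,4) (2,2) (2,3) (2,5) (2,6) (3,2) (3,6)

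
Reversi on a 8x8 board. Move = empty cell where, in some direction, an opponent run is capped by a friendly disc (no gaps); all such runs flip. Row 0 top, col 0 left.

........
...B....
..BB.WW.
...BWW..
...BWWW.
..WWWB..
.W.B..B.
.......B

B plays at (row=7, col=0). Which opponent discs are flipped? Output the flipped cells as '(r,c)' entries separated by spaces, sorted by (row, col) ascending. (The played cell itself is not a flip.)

Dir NW: edge -> no flip
Dir N: first cell '.' (not opp) -> no flip
Dir NE: opp run (6,1) (5,2) capped by B -> flip
Dir W: edge -> no flip
Dir E: first cell '.' (not opp) -> no flip
Dir SW: edge -> no flip
Dir S: edge -> no flip
Dir SE: edge -> no flip

Answer: (5,2) (6,1)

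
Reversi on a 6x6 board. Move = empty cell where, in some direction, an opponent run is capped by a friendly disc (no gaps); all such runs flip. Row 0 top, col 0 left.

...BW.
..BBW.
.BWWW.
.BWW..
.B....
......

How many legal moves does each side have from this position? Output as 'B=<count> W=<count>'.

Answer: B=7 W=8

Derivation:
-- B to move --
(0,5): flips 4 -> legal
(1,1): no bracket -> illegal
(1,5): flips 1 -> legal
(2,5): flips 4 -> legal
(3,4): flips 3 -> legal
(3,5): flips 1 -> legal
(4,2): flips 2 -> legal
(4,3): flips 3 -> legal
(4,4): no bracket -> illegal
B mobility = 7
-- W to move --
(0,1): flips 1 -> legal
(0,2): flips 3 -> legal
(1,0): flips 1 -> legal
(1,1): flips 2 -> legal
(2,0): flips 1 -> legal
(3,0): flips 1 -> legal
(4,0): flips 1 -> legal
(4,2): no bracket -> illegal
(5,0): flips 1 -> legal
(5,1): no bracket -> illegal
(5,2): no bracket -> illegal
W mobility = 8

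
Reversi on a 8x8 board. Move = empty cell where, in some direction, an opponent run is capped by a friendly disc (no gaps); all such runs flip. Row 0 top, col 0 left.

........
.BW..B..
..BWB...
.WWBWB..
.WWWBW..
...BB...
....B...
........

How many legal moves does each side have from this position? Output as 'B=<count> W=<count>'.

-- B to move --
(0,1): no bracket -> illegal
(0,2): flips 1 -> legal
(0,3): no bracket -> illegal
(1,3): flips 2 -> legal
(1,4): no bracket -> illegal
(2,0): flips 2 -> legal
(2,1): flips 2 -> legal
(2,5): no bracket -> illegal
(3,0): flips 2 -> legal
(3,6): flips 1 -> legal
(4,0): flips 4 -> legal
(4,6): flips 1 -> legal
(5,0): no bracket -> illegal
(5,1): flips 1 -> legal
(5,2): flips 2 -> legal
(5,5): flips 1 -> legal
(5,6): no bracket -> illegal
B mobility = 11
-- W to move --
(0,0): no bracket -> illegal
(0,1): no bracket -> illegal
(0,2): no bracket -> illegal
(0,4): no bracket -> illegal
(0,5): no bracket -> illegal
(0,6): flips 3 -> legal
(1,0): flips 1 -> legal
(1,3): flips 1 -> legal
(1,4): flips 1 -> legal
(1,6): no bracket -> illegal
(2,0): no bracket -> illegal
(2,1): flips 1 -> legal
(2,5): flips 2 -> legal
(2,6): no bracket -> illegal
(3,6): flips 1 -> legal
(4,6): no bracket -> illegal
(5,2): no bracket -> illegal
(5,5): no bracket -> illegal
(6,2): no bracket -> illegal
(6,3): flips 2 -> legal
(6,5): flips 1 -> legal
(7,3): no bracket -> illegal
(7,4): flips 3 -> legal
(7,5): flips 2 -> legal
W mobility = 11

Answer: B=11 W=11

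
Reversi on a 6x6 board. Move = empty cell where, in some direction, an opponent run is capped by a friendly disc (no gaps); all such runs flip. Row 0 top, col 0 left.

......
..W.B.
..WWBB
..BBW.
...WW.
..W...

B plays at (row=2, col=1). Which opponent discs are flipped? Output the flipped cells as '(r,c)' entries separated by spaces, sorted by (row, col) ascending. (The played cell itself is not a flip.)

Dir NW: first cell '.' (not opp) -> no flip
Dir N: first cell '.' (not opp) -> no flip
Dir NE: opp run (1,2), next='.' -> no flip
Dir W: first cell '.' (not opp) -> no flip
Dir E: opp run (2,2) (2,3) capped by B -> flip
Dir SW: first cell '.' (not opp) -> no flip
Dir S: first cell '.' (not opp) -> no flip
Dir SE: first cell 'B' (not opp) -> no flip

Answer: (2,2) (2,3)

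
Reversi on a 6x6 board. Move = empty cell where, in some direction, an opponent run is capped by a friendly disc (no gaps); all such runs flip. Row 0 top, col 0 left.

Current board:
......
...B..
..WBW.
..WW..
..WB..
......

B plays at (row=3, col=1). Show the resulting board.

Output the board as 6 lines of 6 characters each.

Place B at (3,1); scan 8 dirs for brackets.
Dir NW: first cell '.' (not opp) -> no flip
Dir N: first cell '.' (not opp) -> no flip
Dir NE: opp run (2,2) capped by B -> flip
Dir W: first cell '.' (not opp) -> no flip
Dir E: opp run (3,2) (3,3), next='.' -> no flip
Dir SW: first cell '.' (not opp) -> no flip
Dir S: first cell '.' (not opp) -> no flip
Dir SE: opp run (4,2), next='.' -> no flip
All flips: (2,2)

Answer: ......
...B..
..BBW.
.BWW..
..WB..
......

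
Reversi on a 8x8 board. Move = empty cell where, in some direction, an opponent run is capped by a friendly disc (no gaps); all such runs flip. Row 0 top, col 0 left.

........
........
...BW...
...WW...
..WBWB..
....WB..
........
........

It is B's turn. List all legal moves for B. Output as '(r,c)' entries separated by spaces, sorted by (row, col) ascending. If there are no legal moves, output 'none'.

Answer: (2,2) (2,5) (4,1) (5,3) (6,3) (6,5)

Derivation:
(1,3): no bracket -> illegal
(1,4): no bracket -> illegal
(1,5): no bracket -> illegal
(2,2): flips 2 -> legal
(2,5): flips 2 -> legal
(3,1): no bracket -> illegal
(3,2): no bracket -> illegal
(3,5): no bracket -> illegal
(4,1): flips 1 -> legal
(5,1): no bracket -> illegal
(5,2): no bracket -> illegal
(5,3): flips 1 -> legal
(6,3): flips 1 -> legal
(6,4): no bracket -> illegal
(6,5): flips 1 -> legal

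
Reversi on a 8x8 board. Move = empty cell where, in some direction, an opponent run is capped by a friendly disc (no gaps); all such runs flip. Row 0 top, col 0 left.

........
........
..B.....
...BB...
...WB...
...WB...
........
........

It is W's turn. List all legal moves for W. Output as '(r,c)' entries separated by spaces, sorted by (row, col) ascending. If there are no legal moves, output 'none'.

Answer: (2,3) (2,5) (3,5) (4,5) (5,5) (6,5)

Derivation:
(1,1): no bracket -> illegal
(1,2): no bracket -> illegal
(1,3): no bracket -> illegal
(2,1): no bracket -> illegal
(2,3): flips 1 -> legal
(2,4): no bracket -> illegal
(2,5): flips 1 -> legal
(3,1): no bracket -> illegal
(3,2): no bracket -> illegal
(3,5): flips 1 -> legal
(4,2): no bracket -> illegal
(4,5): flips 1 -> legal
(5,5): flips 1 -> legal
(6,3): no bracket -> illegal
(6,4): no bracket -> illegal
(6,5): flips 1 -> legal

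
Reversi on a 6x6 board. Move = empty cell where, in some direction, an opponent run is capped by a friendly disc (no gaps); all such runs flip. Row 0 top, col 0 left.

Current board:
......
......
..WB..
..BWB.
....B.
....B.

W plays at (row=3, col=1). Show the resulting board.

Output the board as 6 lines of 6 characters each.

Answer: ......
......
..WB..
.WWWB.
....B.
....B.

Derivation:
Place W at (3,1); scan 8 dirs for brackets.
Dir NW: first cell '.' (not opp) -> no flip
Dir N: first cell '.' (not opp) -> no flip
Dir NE: first cell 'W' (not opp) -> no flip
Dir W: first cell '.' (not opp) -> no flip
Dir E: opp run (3,2) capped by W -> flip
Dir SW: first cell '.' (not opp) -> no flip
Dir S: first cell '.' (not opp) -> no flip
Dir SE: first cell '.' (not opp) -> no flip
All flips: (3,2)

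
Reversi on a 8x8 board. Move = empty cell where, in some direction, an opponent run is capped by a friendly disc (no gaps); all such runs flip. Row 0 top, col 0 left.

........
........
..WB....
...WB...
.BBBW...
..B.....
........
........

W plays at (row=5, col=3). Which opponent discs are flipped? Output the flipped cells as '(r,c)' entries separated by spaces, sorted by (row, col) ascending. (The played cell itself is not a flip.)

Answer: (4,3)

Derivation:
Dir NW: opp run (4,2), next='.' -> no flip
Dir N: opp run (4,3) capped by W -> flip
Dir NE: first cell 'W' (not opp) -> no flip
Dir W: opp run (5,2), next='.' -> no flip
Dir E: first cell '.' (not opp) -> no flip
Dir SW: first cell '.' (not opp) -> no flip
Dir S: first cell '.' (not opp) -> no flip
Dir SE: first cell '.' (not opp) -> no flip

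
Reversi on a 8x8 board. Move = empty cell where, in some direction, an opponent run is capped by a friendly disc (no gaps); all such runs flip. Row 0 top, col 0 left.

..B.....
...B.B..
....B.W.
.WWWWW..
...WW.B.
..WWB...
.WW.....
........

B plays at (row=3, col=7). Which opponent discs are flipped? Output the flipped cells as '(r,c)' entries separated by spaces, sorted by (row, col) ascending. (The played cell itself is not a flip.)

Dir NW: opp run (2,6) capped by B -> flip
Dir N: first cell '.' (not opp) -> no flip
Dir NE: edge -> no flip
Dir W: first cell '.' (not opp) -> no flip
Dir E: edge -> no flip
Dir SW: first cell 'B' (not opp) -> no flip
Dir S: first cell '.' (not opp) -> no flip
Dir SE: edge -> no flip

Answer: (2,6)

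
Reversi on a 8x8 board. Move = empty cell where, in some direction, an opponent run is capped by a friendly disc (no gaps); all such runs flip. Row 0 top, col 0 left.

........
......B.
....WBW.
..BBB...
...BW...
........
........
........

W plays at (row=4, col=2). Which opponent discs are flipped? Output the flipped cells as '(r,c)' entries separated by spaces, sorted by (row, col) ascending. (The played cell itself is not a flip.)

Answer: (3,3) (4,3)

Derivation:
Dir NW: first cell '.' (not opp) -> no flip
Dir N: opp run (3,2), next='.' -> no flip
Dir NE: opp run (3,3) capped by W -> flip
Dir W: first cell '.' (not opp) -> no flip
Dir E: opp run (4,3) capped by W -> flip
Dir SW: first cell '.' (not opp) -> no flip
Dir S: first cell '.' (not opp) -> no flip
Dir SE: first cell '.' (not opp) -> no flip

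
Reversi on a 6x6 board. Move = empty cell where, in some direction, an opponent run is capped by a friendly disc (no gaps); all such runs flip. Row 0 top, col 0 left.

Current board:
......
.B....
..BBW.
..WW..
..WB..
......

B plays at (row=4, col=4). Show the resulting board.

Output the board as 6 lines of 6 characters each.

Answer: ......
.B....
..BBW.
..WB..
..WBB.
......

Derivation:
Place B at (4,4); scan 8 dirs for brackets.
Dir NW: opp run (3,3) capped by B -> flip
Dir N: first cell '.' (not opp) -> no flip
Dir NE: first cell '.' (not opp) -> no flip
Dir W: first cell 'B' (not opp) -> no flip
Dir E: first cell '.' (not opp) -> no flip
Dir SW: first cell '.' (not opp) -> no flip
Dir S: first cell '.' (not opp) -> no flip
Dir SE: first cell '.' (not opp) -> no flip
All flips: (3,3)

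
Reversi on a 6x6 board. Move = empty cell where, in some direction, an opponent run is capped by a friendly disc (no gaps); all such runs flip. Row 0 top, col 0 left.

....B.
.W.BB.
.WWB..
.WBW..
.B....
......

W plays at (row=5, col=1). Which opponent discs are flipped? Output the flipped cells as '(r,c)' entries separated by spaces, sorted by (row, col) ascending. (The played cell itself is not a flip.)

Answer: (4,1)

Derivation:
Dir NW: first cell '.' (not opp) -> no flip
Dir N: opp run (4,1) capped by W -> flip
Dir NE: first cell '.' (not opp) -> no flip
Dir W: first cell '.' (not opp) -> no flip
Dir E: first cell '.' (not opp) -> no flip
Dir SW: edge -> no flip
Dir S: edge -> no flip
Dir SE: edge -> no flip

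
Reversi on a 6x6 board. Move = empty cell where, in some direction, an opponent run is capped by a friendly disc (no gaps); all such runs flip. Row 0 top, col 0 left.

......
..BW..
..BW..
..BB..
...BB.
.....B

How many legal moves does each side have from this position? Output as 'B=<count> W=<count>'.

Answer: B=5 W=6

Derivation:
-- B to move --
(0,2): no bracket -> illegal
(0,3): flips 2 -> legal
(0,4): flips 1 -> legal
(1,4): flips 2 -> legal
(2,4): flips 1 -> legal
(3,4): flips 1 -> legal
B mobility = 5
-- W to move --
(0,1): flips 1 -> legal
(0,2): no bracket -> illegal
(0,3): no bracket -> illegal
(1,1): flips 1 -> legal
(2,1): flips 1 -> legal
(2,4): no bracket -> illegal
(3,1): flips 1 -> legal
(3,4): no bracket -> illegal
(3,5): no bracket -> illegal
(4,1): flips 1 -> legal
(4,2): no bracket -> illegal
(4,5): no bracket -> illegal
(5,2): no bracket -> illegal
(5,3): flips 2 -> legal
(5,4): no bracket -> illegal
W mobility = 6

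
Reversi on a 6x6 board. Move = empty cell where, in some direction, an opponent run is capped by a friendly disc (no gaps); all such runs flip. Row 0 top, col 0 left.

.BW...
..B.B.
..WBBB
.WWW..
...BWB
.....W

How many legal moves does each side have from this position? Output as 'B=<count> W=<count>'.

Answer: B=4 W=8

Derivation:
-- B to move --
(0,3): flips 1 -> legal
(1,1): no bracket -> illegal
(1,3): no bracket -> illegal
(2,0): no bracket -> illegal
(2,1): flips 2 -> legal
(3,0): no bracket -> illegal
(3,4): no bracket -> illegal
(3,5): no bracket -> illegal
(4,0): no bracket -> illegal
(4,1): flips 1 -> legal
(4,2): flips 3 -> legal
(5,3): no bracket -> illegal
(5,4): no bracket -> illegal
B mobility = 4
-- W to move --
(0,0): flips 1 -> legal
(0,3): no bracket -> illegal
(0,4): no bracket -> illegal
(0,5): flips 2 -> legal
(1,0): no bracket -> illegal
(1,1): no bracket -> illegal
(1,3): flips 1 -> legal
(1,5): flips 1 -> legal
(2,1): no bracket -> illegal
(3,4): no bracket -> illegal
(3,5): flips 1 -> legal
(4,2): flips 1 -> legal
(5,2): no bracket -> illegal
(5,3): flips 1 -> legal
(5,4): flips 1 -> legal
W mobility = 8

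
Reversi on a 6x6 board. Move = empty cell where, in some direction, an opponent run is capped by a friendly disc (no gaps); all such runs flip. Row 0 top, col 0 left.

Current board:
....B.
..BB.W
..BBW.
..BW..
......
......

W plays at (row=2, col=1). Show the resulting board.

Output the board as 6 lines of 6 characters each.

Answer: ....B.
..BB.W
.WWWW.
..BW..
......
......

Derivation:
Place W at (2,1); scan 8 dirs for brackets.
Dir NW: first cell '.' (not opp) -> no flip
Dir N: first cell '.' (not opp) -> no flip
Dir NE: opp run (1,2), next='.' -> no flip
Dir W: first cell '.' (not opp) -> no flip
Dir E: opp run (2,2) (2,3) capped by W -> flip
Dir SW: first cell '.' (not opp) -> no flip
Dir S: first cell '.' (not opp) -> no flip
Dir SE: opp run (3,2), next='.' -> no flip
All flips: (2,2) (2,3)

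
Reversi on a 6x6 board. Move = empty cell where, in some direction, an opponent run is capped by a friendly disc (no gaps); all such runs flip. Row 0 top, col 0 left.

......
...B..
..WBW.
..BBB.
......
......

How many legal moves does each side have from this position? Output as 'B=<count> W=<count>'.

-- B to move --
(1,1): flips 1 -> legal
(1,2): flips 1 -> legal
(1,4): flips 1 -> legal
(1,5): flips 1 -> legal
(2,1): flips 1 -> legal
(2,5): flips 1 -> legal
(3,1): flips 1 -> legal
(3,5): flips 1 -> legal
B mobility = 8
-- W to move --
(0,2): flips 1 -> legal
(0,3): no bracket -> illegal
(0,4): flips 1 -> legal
(1,2): no bracket -> illegal
(1,4): no bracket -> illegal
(2,1): no bracket -> illegal
(2,5): no bracket -> illegal
(3,1): no bracket -> illegal
(3,5): no bracket -> illegal
(4,1): no bracket -> illegal
(4,2): flips 2 -> legal
(4,3): no bracket -> illegal
(4,4): flips 2 -> legal
(4,5): no bracket -> illegal
W mobility = 4

Answer: B=8 W=4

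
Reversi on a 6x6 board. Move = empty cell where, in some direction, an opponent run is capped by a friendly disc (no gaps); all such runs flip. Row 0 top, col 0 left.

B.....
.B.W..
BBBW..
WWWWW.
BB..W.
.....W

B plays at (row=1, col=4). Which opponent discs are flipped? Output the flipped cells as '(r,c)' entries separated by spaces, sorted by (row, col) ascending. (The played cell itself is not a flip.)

Answer: (2,3) (3,2)

Derivation:
Dir NW: first cell '.' (not opp) -> no flip
Dir N: first cell '.' (not opp) -> no flip
Dir NE: first cell '.' (not opp) -> no flip
Dir W: opp run (1,3), next='.' -> no flip
Dir E: first cell '.' (not opp) -> no flip
Dir SW: opp run (2,3) (3,2) capped by B -> flip
Dir S: first cell '.' (not opp) -> no flip
Dir SE: first cell '.' (not opp) -> no flip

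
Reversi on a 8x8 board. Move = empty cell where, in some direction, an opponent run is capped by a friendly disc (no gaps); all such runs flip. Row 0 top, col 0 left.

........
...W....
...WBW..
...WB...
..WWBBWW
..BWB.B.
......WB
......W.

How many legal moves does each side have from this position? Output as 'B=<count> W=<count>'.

Answer: B=11 W=7

Derivation:
-- B to move --
(0,2): flips 1 -> legal
(0,3): no bracket -> illegal
(0,4): no bracket -> illegal
(1,2): flips 1 -> legal
(1,4): no bracket -> illegal
(1,5): no bracket -> illegal
(1,6): flips 1 -> legal
(2,2): flips 2 -> legal
(2,6): flips 1 -> legal
(3,1): no bracket -> illegal
(3,2): flips 3 -> legal
(3,5): no bracket -> illegal
(3,6): flips 1 -> legal
(3,7): no bracket -> illegal
(4,1): flips 2 -> legal
(5,1): flips 2 -> legal
(5,5): no bracket -> illegal
(5,7): no bracket -> illegal
(6,2): flips 1 -> legal
(6,3): no bracket -> illegal
(6,4): no bracket -> illegal
(6,5): flips 1 -> legal
(7,5): no bracket -> illegal
(7,7): no bracket -> illegal
B mobility = 11
-- W to move --
(1,4): no bracket -> illegal
(1,5): flips 1 -> legal
(3,5): flips 3 -> legal
(3,6): no bracket -> illegal
(4,1): no bracket -> illegal
(5,1): flips 1 -> legal
(5,5): flips 2 -> legal
(5,7): no bracket -> illegal
(6,1): flips 1 -> legal
(6,2): flips 1 -> legal
(6,3): no bracket -> illegal
(6,4): no bracket -> illegal
(6,5): flips 2 -> legal
(7,7): no bracket -> illegal
W mobility = 7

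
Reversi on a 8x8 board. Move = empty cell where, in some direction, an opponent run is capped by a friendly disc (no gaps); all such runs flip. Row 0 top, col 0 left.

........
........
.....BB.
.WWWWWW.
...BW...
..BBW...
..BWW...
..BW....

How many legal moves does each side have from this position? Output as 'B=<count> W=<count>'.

Answer: B=9 W=9

Derivation:
-- B to move --
(2,0): no bracket -> illegal
(2,1): flips 1 -> legal
(2,2): no bracket -> illegal
(2,3): flips 1 -> legal
(2,4): no bracket -> illegal
(2,7): no bracket -> illegal
(3,0): no bracket -> illegal
(3,7): no bracket -> illegal
(4,0): no bracket -> illegal
(4,1): no bracket -> illegal
(4,2): no bracket -> illegal
(4,5): flips 4 -> legal
(4,6): flips 1 -> legal
(4,7): flips 1 -> legal
(5,5): flips 1 -> legal
(6,5): flips 3 -> legal
(7,4): flips 2 -> legal
(7,5): flips 1 -> legal
B mobility = 9
-- W to move --
(1,4): flips 1 -> legal
(1,5): flips 1 -> legal
(1,6): flips 2 -> legal
(1,7): flips 1 -> legal
(2,4): no bracket -> illegal
(2,7): no bracket -> illegal
(3,7): no bracket -> illegal
(4,1): flips 1 -> legal
(4,2): flips 2 -> legal
(5,1): flips 3 -> legal
(6,1): flips 3 -> legal
(7,1): flips 3 -> legal
W mobility = 9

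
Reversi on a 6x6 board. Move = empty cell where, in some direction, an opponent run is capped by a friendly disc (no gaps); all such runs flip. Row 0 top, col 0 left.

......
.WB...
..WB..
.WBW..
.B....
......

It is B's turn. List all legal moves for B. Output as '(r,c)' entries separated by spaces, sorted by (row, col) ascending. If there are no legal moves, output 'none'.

(0,0): no bracket -> illegal
(0,1): no bracket -> illegal
(0,2): no bracket -> illegal
(1,0): flips 1 -> legal
(1,3): no bracket -> illegal
(2,0): no bracket -> illegal
(2,1): flips 2 -> legal
(2,4): no bracket -> illegal
(3,0): flips 1 -> legal
(3,4): flips 1 -> legal
(4,0): no bracket -> illegal
(4,2): no bracket -> illegal
(4,3): flips 1 -> legal
(4,4): no bracket -> illegal

Answer: (1,0) (2,1) (3,0) (3,4) (4,3)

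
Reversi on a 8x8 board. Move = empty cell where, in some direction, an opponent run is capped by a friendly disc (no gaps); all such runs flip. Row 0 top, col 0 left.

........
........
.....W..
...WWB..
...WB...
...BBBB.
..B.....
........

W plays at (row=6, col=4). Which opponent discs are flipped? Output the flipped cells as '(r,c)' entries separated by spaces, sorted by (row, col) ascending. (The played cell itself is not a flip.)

Answer: (4,4) (5,4)

Derivation:
Dir NW: opp run (5,3), next='.' -> no flip
Dir N: opp run (5,4) (4,4) capped by W -> flip
Dir NE: opp run (5,5), next='.' -> no flip
Dir W: first cell '.' (not opp) -> no flip
Dir E: first cell '.' (not opp) -> no flip
Dir SW: first cell '.' (not opp) -> no flip
Dir S: first cell '.' (not opp) -> no flip
Dir SE: first cell '.' (not opp) -> no flip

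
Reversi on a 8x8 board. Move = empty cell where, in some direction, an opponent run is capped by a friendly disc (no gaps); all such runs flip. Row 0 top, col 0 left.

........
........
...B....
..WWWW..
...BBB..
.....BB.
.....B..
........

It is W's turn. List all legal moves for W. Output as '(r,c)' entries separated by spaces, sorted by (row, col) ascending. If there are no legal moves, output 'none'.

Answer: (1,2) (1,3) (1,4) (5,2) (5,3) (5,4) (6,6) (6,7) (7,5)

Derivation:
(1,2): flips 1 -> legal
(1,3): flips 1 -> legal
(1,4): flips 1 -> legal
(2,2): no bracket -> illegal
(2,4): no bracket -> illegal
(3,6): no bracket -> illegal
(4,2): no bracket -> illegal
(4,6): no bracket -> illegal
(4,7): no bracket -> illegal
(5,2): flips 1 -> legal
(5,3): flips 2 -> legal
(5,4): flips 2 -> legal
(5,7): no bracket -> illegal
(6,4): no bracket -> illegal
(6,6): flips 2 -> legal
(6,7): flips 2 -> legal
(7,4): no bracket -> illegal
(7,5): flips 3 -> legal
(7,6): no bracket -> illegal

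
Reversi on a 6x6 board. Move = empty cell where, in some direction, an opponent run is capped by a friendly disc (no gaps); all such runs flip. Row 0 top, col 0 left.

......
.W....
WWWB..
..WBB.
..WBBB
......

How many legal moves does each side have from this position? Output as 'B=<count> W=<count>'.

Answer: B=5 W=5

Derivation:
-- B to move --
(0,0): flips 2 -> legal
(0,1): no bracket -> illegal
(0,2): no bracket -> illegal
(1,0): flips 2 -> legal
(1,2): no bracket -> illegal
(1,3): no bracket -> illegal
(3,0): no bracket -> illegal
(3,1): flips 1 -> legal
(4,1): flips 2 -> legal
(5,1): flips 1 -> legal
(5,2): no bracket -> illegal
(5,3): no bracket -> illegal
B mobility = 5
-- W to move --
(1,2): no bracket -> illegal
(1,3): no bracket -> illegal
(1,4): flips 1 -> legal
(2,4): flips 2 -> legal
(2,5): no bracket -> illegal
(3,5): flips 2 -> legal
(5,2): no bracket -> illegal
(5,3): no bracket -> illegal
(5,4): flips 1 -> legal
(5,5): flips 2 -> legal
W mobility = 5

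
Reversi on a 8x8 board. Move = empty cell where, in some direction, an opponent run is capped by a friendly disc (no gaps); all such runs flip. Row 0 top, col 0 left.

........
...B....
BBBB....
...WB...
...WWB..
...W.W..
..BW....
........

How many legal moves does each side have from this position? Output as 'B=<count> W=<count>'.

Answer: B=9 W=8

Derivation:
-- B to move --
(2,4): no bracket -> illegal
(3,2): flips 1 -> legal
(3,5): flips 2 -> legal
(4,2): flips 2 -> legal
(4,6): no bracket -> illegal
(5,2): flips 1 -> legal
(5,4): flips 1 -> legal
(5,6): no bracket -> illegal
(6,4): flips 1 -> legal
(6,5): flips 1 -> legal
(6,6): flips 3 -> legal
(7,2): no bracket -> illegal
(7,3): flips 4 -> legal
(7,4): no bracket -> illegal
B mobility = 9
-- W to move --
(0,2): no bracket -> illegal
(0,3): flips 2 -> legal
(0,4): no bracket -> illegal
(1,0): no bracket -> illegal
(1,1): flips 1 -> legal
(1,2): no bracket -> illegal
(1,4): no bracket -> illegal
(2,4): flips 1 -> legal
(2,5): flips 1 -> legal
(3,0): no bracket -> illegal
(3,1): no bracket -> illegal
(3,2): no bracket -> illegal
(3,5): flips 2 -> legal
(3,6): no bracket -> illegal
(4,6): flips 1 -> legal
(5,1): no bracket -> illegal
(5,2): no bracket -> illegal
(5,4): no bracket -> illegal
(5,6): no bracket -> illegal
(6,1): flips 1 -> legal
(7,1): flips 1 -> legal
(7,2): no bracket -> illegal
(7,3): no bracket -> illegal
W mobility = 8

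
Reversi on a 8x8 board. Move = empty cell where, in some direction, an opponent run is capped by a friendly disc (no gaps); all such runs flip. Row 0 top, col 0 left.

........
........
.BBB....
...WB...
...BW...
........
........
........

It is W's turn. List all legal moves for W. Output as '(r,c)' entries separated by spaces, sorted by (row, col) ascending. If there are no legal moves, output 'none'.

Answer: (1,1) (1,3) (2,4) (3,5) (4,2) (5,3)

Derivation:
(1,0): no bracket -> illegal
(1,1): flips 1 -> legal
(1,2): no bracket -> illegal
(1,3): flips 1 -> legal
(1,4): no bracket -> illegal
(2,0): no bracket -> illegal
(2,4): flips 1 -> legal
(2,5): no bracket -> illegal
(3,0): no bracket -> illegal
(3,1): no bracket -> illegal
(3,2): no bracket -> illegal
(3,5): flips 1 -> legal
(4,2): flips 1 -> legal
(4,5): no bracket -> illegal
(5,2): no bracket -> illegal
(5,3): flips 1 -> legal
(5,4): no bracket -> illegal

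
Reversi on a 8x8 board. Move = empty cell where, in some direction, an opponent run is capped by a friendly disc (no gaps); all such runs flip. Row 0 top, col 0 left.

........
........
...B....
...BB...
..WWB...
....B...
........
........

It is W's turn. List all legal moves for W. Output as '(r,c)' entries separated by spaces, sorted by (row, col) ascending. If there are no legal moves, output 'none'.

Answer: (1,3) (2,4) (2,5) (4,5) (6,5)

Derivation:
(1,2): no bracket -> illegal
(1,3): flips 2 -> legal
(1,4): no bracket -> illegal
(2,2): no bracket -> illegal
(2,4): flips 1 -> legal
(2,5): flips 1 -> legal
(3,2): no bracket -> illegal
(3,5): no bracket -> illegal
(4,5): flips 1 -> legal
(5,3): no bracket -> illegal
(5,5): no bracket -> illegal
(6,3): no bracket -> illegal
(6,4): no bracket -> illegal
(6,5): flips 1 -> legal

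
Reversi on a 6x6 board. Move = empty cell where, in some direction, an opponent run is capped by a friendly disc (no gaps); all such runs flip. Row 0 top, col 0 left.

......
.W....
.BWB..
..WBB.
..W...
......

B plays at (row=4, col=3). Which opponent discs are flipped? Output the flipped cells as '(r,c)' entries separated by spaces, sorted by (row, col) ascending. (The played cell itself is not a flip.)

Answer: (3,2)

Derivation:
Dir NW: opp run (3,2) capped by B -> flip
Dir N: first cell 'B' (not opp) -> no flip
Dir NE: first cell 'B' (not opp) -> no flip
Dir W: opp run (4,2), next='.' -> no flip
Dir E: first cell '.' (not opp) -> no flip
Dir SW: first cell '.' (not opp) -> no flip
Dir S: first cell '.' (not opp) -> no flip
Dir SE: first cell '.' (not opp) -> no flip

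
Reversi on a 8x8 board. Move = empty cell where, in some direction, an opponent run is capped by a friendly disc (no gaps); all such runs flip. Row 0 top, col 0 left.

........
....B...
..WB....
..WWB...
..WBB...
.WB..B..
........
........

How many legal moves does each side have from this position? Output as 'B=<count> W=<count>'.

-- B to move --
(1,1): flips 2 -> legal
(1,2): flips 3 -> legal
(1,3): no bracket -> illegal
(2,1): flips 2 -> legal
(2,4): no bracket -> illegal
(3,1): flips 2 -> legal
(4,0): no bracket -> illegal
(4,1): flips 2 -> legal
(5,0): flips 1 -> legal
(5,3): no bracket -> illegal
(6,0): no bracket -> illegal
(6,1): no bracket -> illegal
(6,2): no bracket -> illegal
B mobility = 6
-- W to move --
(0,3): no bracket -> illegal
(0,4): no bracket -> illegal
(0,5): flips 2 -> legal
(1,2): no bracket -> illegal
(1,3): flips 1 -> legal
(1,5): no bracket -> illegal
(2,4): flips 1 -> legal
(2,5): no bracket -> illegal
(3,5): flips 1 -> legal
(4,1): no bracket -> illegal
(4,5): flips 2 -> legal
(4,6): no bracket -> illegal
(5,3): flips 2 -> legal
(5,4): flips 1 -> legal
(5,6): no bracket -> illegal
(6,1): no bracket -> illegal
(6,2): flips 1 -> legal
(6,3): no bracket -> illegal
(6,4): no bracket -> illegal
(6,5): no bracket -> illegal
(6,6): flips 2 -> legal
W mobility = 9

Answer: B=6 W=9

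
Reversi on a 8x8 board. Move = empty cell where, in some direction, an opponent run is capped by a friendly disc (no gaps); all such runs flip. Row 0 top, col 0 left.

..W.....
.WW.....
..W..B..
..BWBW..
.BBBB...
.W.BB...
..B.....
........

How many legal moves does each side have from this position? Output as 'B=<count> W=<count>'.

-- B to move --
(0,0): flips 3 -> legal
(0,1): no bracket -> illegal
(0,3): no bracket -> illegal
(1,0): no bracket -> illegal
(1,3): no bracket -> illegal
(2,0): no bracket -> illegal
(2,1): no bracket -> illegal
(2,3): flips 1 -> legal
(2,4): flips 1 -> legal
(2,6): flips 1 -> legal
(3,1): no bracket -> illegal
(3,6): flips 1 -> legal
(4,0): flips 1 -> legal
(4,5): flips 1 -> legal
(4,6): no bracket -> illegal
(5,0): no bracket -> illegal
(5,2): no bracket -> illegal
(6,0): flips 1 -> legal
(6,1): flips 1 -> legal
B mobility = 9
-- W to move --
(1,4): no bracket -> illegal
(1,5): flips 1 -> legal
(1,6): no bracket -> illegal
(2,1): no bracket -> illegal
(2,3): no bracket -> illegal
(2,4): no bracket -> illegal
(2,6): no bracket -> illegal
(3,0): no bracket -> illegal
(3,1): flips 2 -> legal
(3,6): no bracket -> illegal
(4,0): no bracket -> illegal
(4,5): no bracket -> illegal
(5,0): no bracket -> illegal
(5,2): flips 2 -> legal
(5,5): flips 1 -> legal
(6,1): no bracket -> illegal
(6,3): flips 2 -> legal
(6,4): no bracket -> illegal
(6,5): no bracket -> illegal
(7,1): flips 3 -> legal
(7,2): no bracket -> illegal
(7,3): flips 1 -> legal
W mobility = 7

Answer: B=9 W=7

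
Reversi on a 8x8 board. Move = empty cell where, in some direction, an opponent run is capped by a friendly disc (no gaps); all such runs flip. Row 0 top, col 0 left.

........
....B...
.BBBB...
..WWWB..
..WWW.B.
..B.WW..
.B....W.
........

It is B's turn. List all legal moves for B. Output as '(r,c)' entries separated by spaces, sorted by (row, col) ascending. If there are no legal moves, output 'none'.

Answer: (2,5) (3,1) (4,1) (4,5) (5,1) (5,3) (6,4) (6,5) (7,7)

Derivation:
(2,5): flips 2 -> legal
(3,1): flips 3 -> legal
(4,1): flips 1 -> legal
(4,5): flips 1 -> legal
(5,1): flips 2 -> legal
(5,3): flips 3 -> legal
(5,6): no bracket -> illegal
(5,7): no bracket -> illegal
(6,3): no bracket -> illegal
(6,4): flips 4 -> legal
(6,5): flips 3 -> legal
(6,7): no bracket -> illegal
(7,5): no bracket -> illegal
(7,6): no bracket -> illegal
(7,7): flips 4 -> legal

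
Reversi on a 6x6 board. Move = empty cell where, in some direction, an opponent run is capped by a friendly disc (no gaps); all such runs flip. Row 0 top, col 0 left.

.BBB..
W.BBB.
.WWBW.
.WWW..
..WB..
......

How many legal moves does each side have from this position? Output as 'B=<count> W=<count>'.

-- B to move --
(0,0): no bracket -> illegal
(1,1): no bracket -> illegal
(1,5): no bracket -> illegal
(2,0): flips 2 -> legal
(2,5): flips 1 -> legal
(3,0): flips 1 -> legal
(3,4): flips 1 -> legal
(3,5): flips 1 -> legal
(4,0): flips 2 -> legal
(4,1): flips 2 -> legal
(4,4): no bracket -> illegal
(5,1): no bracket -> illegal
(5,2): flips 3 -> legal
(5,3): no bracket -> illegal
B mobility = 8
-- W to move --
(0,0): no bracket -> illegal
(0,4): flips 2 -> legal
(0,5): flips 2 -> legal
(1,1): no bracket -> illegal
(1,5): no bracket -> illegal
(2,5): no bracket -> illegal
(3,4): no bracket -> illegal
(4,4): flips 1 -> legal
(5,2): no bracket -> illegal
(5,3): flips 1 -> legal
(5,4): flips 1 -> legal
W mobility = 5

Answer: B=8 W=5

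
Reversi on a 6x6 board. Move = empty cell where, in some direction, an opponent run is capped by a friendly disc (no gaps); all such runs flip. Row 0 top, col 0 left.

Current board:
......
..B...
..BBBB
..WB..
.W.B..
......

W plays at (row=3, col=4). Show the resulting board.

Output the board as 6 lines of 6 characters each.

Answer: ......
..B...
..BBBB
..WWW.
.W.B..
......

Derivation:
Place W at (3,4); scan 8 dirs for brackets.
Dir NW: opp run (2,3) (1,2), next='.' -> no flip
Dir N: opp run (2,4), next='.' -> no flip
Dir NE: opp run (2,5), next=edge -> no flip
Dir W: opp run (3,3) capped by W -> flip
Dir E: first cell '.' (not opp) -> no flip
Dir SW: opp run (4,3), next='.' -> no flip
Dir S: first cell '.' (not opp) -> no flip
Dir SE: first cell '.' (not opp) -> no flip
All flips: (3,3)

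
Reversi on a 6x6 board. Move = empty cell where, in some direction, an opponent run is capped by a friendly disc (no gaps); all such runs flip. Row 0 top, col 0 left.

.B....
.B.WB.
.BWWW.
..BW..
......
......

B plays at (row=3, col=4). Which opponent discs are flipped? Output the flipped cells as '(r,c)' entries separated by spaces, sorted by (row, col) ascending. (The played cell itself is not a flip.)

Answer: (2,4) (3,3)

Derivation:
Dir NW: opp run (2,3), next='.' -> no flip
Dir N: opp run (2,4) capped by B -> flip
Dir NE: first cell '.' (not opp) -> no flip
Dir W: opp run (3,3) capped by B -> flip
Dir E: first cell '.' (not opp) -> no flip
Dir SW: first cell '.' (not opp) -> no flip
Dir S: first cell '.' (not opp) -> no flip
Dir SE: first cell '.' (not opp) -> no flip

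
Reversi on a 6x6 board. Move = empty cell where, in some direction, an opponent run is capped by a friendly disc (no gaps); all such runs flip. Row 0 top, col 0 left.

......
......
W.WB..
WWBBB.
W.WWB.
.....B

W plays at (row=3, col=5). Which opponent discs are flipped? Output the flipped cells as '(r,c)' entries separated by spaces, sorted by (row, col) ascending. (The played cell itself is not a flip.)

Answer: (3,2) (3,3) (3,4)

Derivation:
Dir NW: first cell '.' (not opp) -> no flip
Dir N: first cell '.' (not opp) -> no flip
Dir NE: edge -> no flip
Dir W: opp run (3,4) (3,3) (3,2) capped by W -> flip
Dir E: edge -> no flip
Dir SW: opp run (4,4), next='.' -> no flip
Dir S: first cell '.' (not opp) -> no flip
Dir SE: edge -> no flip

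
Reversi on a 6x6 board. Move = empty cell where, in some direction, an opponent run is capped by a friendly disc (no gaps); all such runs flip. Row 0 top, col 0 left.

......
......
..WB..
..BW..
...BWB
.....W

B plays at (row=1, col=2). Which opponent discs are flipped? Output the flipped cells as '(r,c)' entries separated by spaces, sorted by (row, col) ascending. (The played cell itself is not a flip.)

Dir NW: first cell '.' (not opp) -> no flip
Dir N: first cell '.' (not opp) -> no flip
Dir NE: first cell '.' (not opp) -> no flip
Dir W: first cell '.' (not opp) -> no flip
Dir E: first cell '.' (not opp) -> no flip
Dir SW: first cell '.' (not opp) -> no flip
Dir S: opp run (2,2) capped by B -> flip
Dir SE: first cell 'B' (not opp) -> no flip

Answer: (2,2)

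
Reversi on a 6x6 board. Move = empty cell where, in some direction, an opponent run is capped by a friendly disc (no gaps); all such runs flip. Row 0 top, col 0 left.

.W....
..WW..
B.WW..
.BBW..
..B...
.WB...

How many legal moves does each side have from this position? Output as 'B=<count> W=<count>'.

-- B to move --
(0,0): no bracket -> illegal
(0,2): flips 2 -> legal
(0,3): no bracket -> illegal
(0,4): flips 2 -> legal
(1,0): no bracket -> illegal
(1,1): no bracket -> illegal
(1,4): flips 1 -> legal
(2,1): no bracket -> illegal
(2,4): flips 1 -> legal
(3,4): flips 1 -> legal
(4,0): no bracket -> illegal
(4,1): no bracket -> illegal
(4,3): no bracket -> illegal
(4,4): no bracket -> illegal
(5,0): flips 1 -> legal
B mobility = 6
-- W to move --
(1,0): no bracket -> illegal
(1,1): no bracket -> illegal
(2,1): no bracket -> illegal
(3,0): flips 2 -> legal
(4,0): flips 1 -> legal
(4,1): flips 1 -> legal
(4,3): no bracket -> illegal
(5,3): flips 1 -> legal
W mobility = 4

Answer: B=6 W=4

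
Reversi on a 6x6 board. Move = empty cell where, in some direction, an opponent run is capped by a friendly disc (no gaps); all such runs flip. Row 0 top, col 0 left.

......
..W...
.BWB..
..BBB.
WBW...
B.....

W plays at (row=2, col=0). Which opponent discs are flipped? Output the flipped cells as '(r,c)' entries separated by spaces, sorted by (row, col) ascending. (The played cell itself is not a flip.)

Answer: (2,1)

Derivation:
Dir NW: edge -> no flip
Dir N: first cell '.' (not opp) -> no flip
Dir NE: first cell '.' (not opp) -> no flip
Dir W: edge -> no flip
Dir E: opp run (2,1) capped by W -> flip
Dir SW: edge -> no flip
Dir S: first cell '.' (not opp) -> no flip
Dir SE: first cell '.' (not opp) -> no flip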